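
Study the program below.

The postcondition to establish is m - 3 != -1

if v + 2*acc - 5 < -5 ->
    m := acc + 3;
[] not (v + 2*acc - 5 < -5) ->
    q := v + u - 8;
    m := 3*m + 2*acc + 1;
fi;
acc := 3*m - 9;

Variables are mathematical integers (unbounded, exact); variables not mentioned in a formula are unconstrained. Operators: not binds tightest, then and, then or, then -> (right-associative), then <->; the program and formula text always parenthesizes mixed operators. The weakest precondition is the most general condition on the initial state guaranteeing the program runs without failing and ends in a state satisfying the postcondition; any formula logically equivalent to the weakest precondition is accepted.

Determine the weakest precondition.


Working backward. After the program, the postcondition m - 3 != -1 must hold; in canonical form it is m != 2.
Before acc := 3*m - 9: m != 2
Then branch requires acc != -1; else branch requires 2*acc + 3*m != 1.
Before the if: (2*acc + v < 0 -> acc != -1) and ((not (2*acc + v < 0)) -> 2*acc + 3*m != 1)
Answer: WP = (2*acc + v < 0 -> acc != -1) and ((not (2*acc + v < 0)) -> 2*acc + 3*m != 1)


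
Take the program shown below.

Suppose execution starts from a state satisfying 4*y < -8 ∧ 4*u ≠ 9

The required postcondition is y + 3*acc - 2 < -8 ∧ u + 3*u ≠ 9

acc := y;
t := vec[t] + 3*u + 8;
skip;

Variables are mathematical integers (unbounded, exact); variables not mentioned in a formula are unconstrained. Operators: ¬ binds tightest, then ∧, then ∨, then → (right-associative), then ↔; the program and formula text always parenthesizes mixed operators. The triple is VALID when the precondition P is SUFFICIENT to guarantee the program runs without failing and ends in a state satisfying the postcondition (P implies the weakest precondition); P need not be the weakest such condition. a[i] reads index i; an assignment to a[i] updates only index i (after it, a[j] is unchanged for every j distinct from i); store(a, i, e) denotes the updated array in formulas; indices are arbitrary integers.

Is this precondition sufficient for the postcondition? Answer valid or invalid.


Working backward. After the program, the postcondition y + 3*acc - 2 < -8 ∧ u + 3*u ≠ 9 must hold; in canonical form it is 3*acc + y < -6 ∧ 4*u ≠ 9.
Before skip: 3*acc + y < -6 ∧ 4*u ≠ 9
Before t := vec[t] + 3*u + 8: 3*acc + y < -6 ∧ 4*u ≠ 9
Before acc := y: 4*y < -6 ∧ 4*u ≠ 9
The weakest precondition is 4*y < -6 ∧ 4*u ≠ 9.
Check whether 4*y < -8 ∧ 4*u ≠ 9 implies it.
Every state satisfying the precondition satisfies the weakest precondition: the implication holds.
Answer: valid


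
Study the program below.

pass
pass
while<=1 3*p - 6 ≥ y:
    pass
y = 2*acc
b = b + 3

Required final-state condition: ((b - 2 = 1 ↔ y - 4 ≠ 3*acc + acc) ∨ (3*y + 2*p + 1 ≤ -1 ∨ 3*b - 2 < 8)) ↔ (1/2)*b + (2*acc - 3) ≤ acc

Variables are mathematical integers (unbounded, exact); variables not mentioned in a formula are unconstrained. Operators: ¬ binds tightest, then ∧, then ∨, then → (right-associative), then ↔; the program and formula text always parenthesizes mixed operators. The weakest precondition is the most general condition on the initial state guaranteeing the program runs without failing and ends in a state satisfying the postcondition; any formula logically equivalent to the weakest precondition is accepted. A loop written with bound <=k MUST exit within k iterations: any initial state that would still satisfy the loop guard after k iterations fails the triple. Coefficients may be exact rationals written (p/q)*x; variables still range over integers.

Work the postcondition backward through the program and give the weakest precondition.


Working backward. After the program, the postcondition ((b - 2 = 1 ↔ y - 4 ≠ 3*acc + acc) ∨ (3*y + 2*p + 1 ≤ -1 ∨ 3*b - 2 < 8)) ↔ (1/2)*b + (2*acc - 3) ≤ acc must hold; in canonical form it is ((b = 3 ↔ y ≠ 4*acc + 4) ∨ 2*p + 3*y ≤ -2 ∨ 3*b < 10) ↔ acc + (1/2)*b ≤ 3.
Before b := b + 3: ((b = 0 ↔ y ≠ 4*acc + 4) ∨ 2*p + 3*y ≤ -2 ∨ 3*b < 1) ↔ acc + (1/2)*b ≤ 3/2
Before y := 2*acc: ((b = 0 ↔ 2*acc ≠ -4) ∨ 6*acc + 2*p ≤ -2 ∨ 3*b < 1) ↔ acc + (1/2)*b ≤ 3/2
Before the loop (bound <=1), unroll the exhaustion recursion (WP_0 = exit-now case; WP_j = one more guarded iteration, up to j = 1):
  WP_0: (¬(3*p ≥ y + 6)) ∧ (((b = 0 ↔ 2*acc ≠ -4) ∨ 6*acc + 2*p ≤ -2 ∨ 3*b < 1) ↔ acc + (1/2)*b ≤ 3/2)
  WP_1: (3*p ≥ y + 6 → ((¬(3*p ≥ y + 6)) ∧ (((b = 0 ↔ 2*acc ≠ -4) ∨ 6*acc + 2*p ≤ -2 ∨ 3*b < 1) ↔ acc + (1/2)*b ≤ 3/2))) ∧ ((¬(3*p ≥ y + 6)) → (((b = 0 ↔ 2*acc ≠ -4) ∨ 6*acc + 2*p ≤ -2 ∨ 3*b < 1) ↔ acc + (1/2)*b ≤ 3/2))
So before the loop: (3*p ≥ y + 6 → ((¬(3*p ≥ y + 6)) ∧ (((b = 0 ↔ 2*acc ≠ -4) ∨ 6*acc + 2*p ≤ -2 ∨ 3*b < 1) ↔ acc + (1/2)*b ≤ 3/2))) ∧ ((¬(3*p ≥ y + 6)) → (((b = 0 ↔ 2*acc ≠ -4) ∨ 6*acc + 2*p ≤ -2 ∨ 3*b < 1) ↔ acc + (1/2)*b ≤ 3/2))
Before skip: (3*p ≥ y + 6 → ((¬(3*p ≥ y + 6)) ∧ (((b = 0 ↔ 2*acc ≠ -4) ∨ 6*acc + 2*p ≤ -2 ∨ 3*b < 1) ↔ acc + (1/2)*b ≤ 3/2))) ∧ ((¬(3*p ≥ y + 6)) → (((b = 0 ↔ 2*acc ≠ -4) ∨ 6*acc + 2*p ≤ -2 ∨ 3*b < 1) ↔ acc + (1/2)*b ≤ 3/2))
Before skip: (3*p ≥ y + 6 → ((¬(3*p ≥ y + 6)) ∧ (((b = 0 ↔ 2*acc ≠ -4) ∨ 6*acc + 2*p ≤ -2 ∨ 3*b < 1) ↔ acc + (1/2)*b ≤ 3/2))) ∧ ((¬(3*p ≥ y + 6)) → (((b = 0 ↔ 2*acc ≠ -4) ∨ 6*acc + 2*p ≤ -2 ∨ 3*b < 1) ↔ acc + (1/2)*b ≤ 3/2))
Answer: WP = (3*p ≥ y + 6 → ((¬(3*p ≥ y + 6)) ∧ (((b = 0 ↔ 2*acc ≠ -4) ∨ 6*acc + 2*p ≤ -2 ∨ 3*b < 1) ↔ acc + (1/2)*b ≤ 3/2))) ∧ ((¬(3*p ≥ y + 6)) → (((b = 0 ↔ 2*acc ≠ -4) ∨ 6*acc + 2*p ≤ -2 ∨ 3*b < 1) ↔ acc + (1/2)*b ≤ 3/2))


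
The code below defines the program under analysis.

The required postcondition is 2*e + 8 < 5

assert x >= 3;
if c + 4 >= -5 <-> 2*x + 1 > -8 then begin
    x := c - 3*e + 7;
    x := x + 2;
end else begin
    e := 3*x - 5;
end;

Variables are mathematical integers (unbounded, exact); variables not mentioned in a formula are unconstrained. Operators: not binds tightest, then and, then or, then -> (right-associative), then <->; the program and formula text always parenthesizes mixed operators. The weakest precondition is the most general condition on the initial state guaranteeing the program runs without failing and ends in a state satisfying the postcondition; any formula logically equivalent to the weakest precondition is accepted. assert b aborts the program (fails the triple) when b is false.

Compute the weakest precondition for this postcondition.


Working backward. After the program, the postcondition 2*e + 8 < 5 must hold; in canonical form it is 2*e < -3.
Then branch requires 2*e < -3; else branch requires 6*x < 7.
Before the if: ((c >= -9 <-> 2*x > -9) -> 2*e < -3) and ((not (c >= -9 <-> 2*x > -9)) -> 6*x < 7)
Before assert x >= 3: x >= 3 and ((c >= -9 <-> 2*x > -9) -> 2*e < -3) and ((not (c >= -9 <-> 2*x > -9)) -> 6*x < 7)
Answer: WP = x >= 3 and ((c >= -9 <-> 2*x > -9) -> 2*e < -3) and ((not (c >= -9 <-> 2*x > -9)) -> 6*x < 7)


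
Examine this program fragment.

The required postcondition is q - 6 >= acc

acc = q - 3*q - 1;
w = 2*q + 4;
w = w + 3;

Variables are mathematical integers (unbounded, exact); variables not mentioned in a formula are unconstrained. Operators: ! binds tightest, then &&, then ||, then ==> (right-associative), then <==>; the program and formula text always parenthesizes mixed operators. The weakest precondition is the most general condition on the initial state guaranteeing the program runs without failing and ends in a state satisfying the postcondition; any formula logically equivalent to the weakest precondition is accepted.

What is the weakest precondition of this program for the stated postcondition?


Working backward. After the program, the postcondition q - 6 >= acc must hold; in canonical form it is q >= acc + 6.
Before w := w + 3: q >= acc + 6
Before w := 2*q + 4: q >= acc + 6
Before acc := q - 3*q - 1: 3*q >= 5
Answer: WP = 3*q >= 5


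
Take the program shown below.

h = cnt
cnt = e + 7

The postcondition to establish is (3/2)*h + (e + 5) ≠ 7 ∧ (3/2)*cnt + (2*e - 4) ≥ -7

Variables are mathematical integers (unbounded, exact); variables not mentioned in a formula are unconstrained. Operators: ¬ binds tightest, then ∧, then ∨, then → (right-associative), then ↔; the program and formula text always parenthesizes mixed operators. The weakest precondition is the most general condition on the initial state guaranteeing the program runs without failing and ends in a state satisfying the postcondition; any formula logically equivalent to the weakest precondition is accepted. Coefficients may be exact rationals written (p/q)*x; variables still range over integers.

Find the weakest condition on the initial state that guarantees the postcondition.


Working backward. After the program, the postcondition (3/2)*h + (e + 5) ≠ 7 ∧ (3/2)*cnt + (2*e - 4) ≥ -7 must hold; in canonical form it is e + (3/2)*h ≠ 2 ∧ (3/2)*cnt + 2*e ≥ -3.
Before cnt := e + 7: e + (3/2)*h ≠ 2 ∧ (7/2)*e ≥ -27/2
Before h := cnt: (3/2)*cnt + e ≠ 2 ∧ (7/2)*e ≥ -27/2
Answer: WP = (3/2)*cnt + e ≠ 2 ∧ (7/2)*e ≥ -27/2


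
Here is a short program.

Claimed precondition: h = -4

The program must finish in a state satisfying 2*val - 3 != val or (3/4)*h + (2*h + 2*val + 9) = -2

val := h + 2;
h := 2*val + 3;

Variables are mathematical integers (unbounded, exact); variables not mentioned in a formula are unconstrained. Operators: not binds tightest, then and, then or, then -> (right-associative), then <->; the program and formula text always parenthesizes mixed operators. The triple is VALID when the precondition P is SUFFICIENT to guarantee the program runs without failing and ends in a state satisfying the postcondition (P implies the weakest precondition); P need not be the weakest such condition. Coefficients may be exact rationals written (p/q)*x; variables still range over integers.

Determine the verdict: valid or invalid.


Working backward. After the program, the postcondition 2*val - 3 != val or (3/4)*h + (2*h + 2*val + 9) = -2 must hold; in canonical form it is val != 3 or (11/4)*h + 2*val = -11.
Before h := 2*val + 3: val != 3 or (15/2)*val = -77/4
Before val := h + 2: h != 1 or (15/2)*h = -137/4
The weakest precondition is h != 1 or (15/2)*h = -137/4.
Check whether h = -4 implies it.
Every state satisfying the precondition satisfies the weakest precondition: the implication holds.
Answer: valid


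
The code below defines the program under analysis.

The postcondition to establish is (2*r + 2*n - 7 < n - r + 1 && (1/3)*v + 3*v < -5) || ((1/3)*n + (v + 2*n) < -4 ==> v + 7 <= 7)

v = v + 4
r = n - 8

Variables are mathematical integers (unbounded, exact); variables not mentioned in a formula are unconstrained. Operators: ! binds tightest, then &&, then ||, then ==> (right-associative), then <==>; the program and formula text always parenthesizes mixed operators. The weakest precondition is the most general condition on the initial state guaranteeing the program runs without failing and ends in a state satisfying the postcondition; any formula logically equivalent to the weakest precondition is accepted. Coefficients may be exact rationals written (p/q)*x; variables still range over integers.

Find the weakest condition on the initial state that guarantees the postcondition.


Working backward. After the program, the postcondition (2*r + 2*n - 7 < n - r + 1 && (1/3)*v + 3*v < -5) || ((1/3)*n + (v + 2*n) < -4 ==> v + 7 <= 7) must hold; in canonical form it is (n + 3*r < 8 && (10/3)*v < -5) || ((7/3)*n + v < -4 ==> v <= 0).
Before r := n - 8: (4*n < 32 && (10/3)*v < -5) || ((7/3)*n + v < -4 ==> v <= 0)
Before v := v + 4: (4*n < 32 && (10/3)*v < -55/3) || ((7/3)*n + v < -8 ==> v <= -4)
Answer: WP = (4*n < 32 && (10/3)*v < -55/3) || ((7/3)*n + v < -8 ==> v <= -4)


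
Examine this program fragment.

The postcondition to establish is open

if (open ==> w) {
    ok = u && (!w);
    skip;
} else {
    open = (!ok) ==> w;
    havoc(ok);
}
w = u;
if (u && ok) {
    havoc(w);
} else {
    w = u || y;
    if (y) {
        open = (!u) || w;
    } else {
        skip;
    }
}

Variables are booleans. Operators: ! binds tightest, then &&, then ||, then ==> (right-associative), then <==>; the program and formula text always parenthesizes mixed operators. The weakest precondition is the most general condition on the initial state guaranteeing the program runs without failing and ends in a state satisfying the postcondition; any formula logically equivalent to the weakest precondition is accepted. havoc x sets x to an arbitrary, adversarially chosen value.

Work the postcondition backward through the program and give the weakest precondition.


Working backward. After the program, open must hold.
Then branch requires open; else branch requires (!y) ==> open.
Before the if: ((u && ok) ==> open) && ((!(u && ok)) ==> ((!y) ==> open))
Before w := u: ((u && ok) ==> open) && ((!(u && ok)) ==> ((!y) ==> open))
Then branch requires ((u && (!w)) ==> open) && ((!(u && (!w))) ==> ((!y) ==> open)); else branch requires (u ==> ((!ok) ==> w)) && ((!u) ==> ((!y) ==> ((!ok) ==> w))) && ((!y) ==> ((!ok) ==> w)).
Before the if: ((open ==> w) ==> (((u && (!w)) ==> open) && ((!(u && (!w))) ==> ((!y) ==> open)))) && ((!(open ==> w)) ==> ((u ==> ((!ok) ==> w)) && ((!u) ==> ((!y) ==> ((!ok) ==> w))) && ((!y) ==> ((!ok) ==> w))))
Answer: WP = ((open ==> w) ==> (((u && (!w)) ==> open) && ((!(u && (!w))) ==> ((!y) ==> open)))) && ((!(open ==> w)) ==> ((u ==> ((!ok) ==> w)) && ((!u) ==> ((!y) ==> ((!ok) ==> w))) && ((!y) ==> ((!ok) ==> w))))


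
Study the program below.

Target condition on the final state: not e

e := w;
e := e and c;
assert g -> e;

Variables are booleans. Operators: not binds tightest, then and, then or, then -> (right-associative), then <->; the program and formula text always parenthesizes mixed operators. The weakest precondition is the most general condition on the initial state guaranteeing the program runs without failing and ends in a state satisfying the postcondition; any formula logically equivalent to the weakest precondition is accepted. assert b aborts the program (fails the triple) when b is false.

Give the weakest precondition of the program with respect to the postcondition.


Working backward. After the program, not e must hold.
Before assert g -> e: (g -> e) and (not e)
Before e := e and c: (g -> (e and c)) and (not (e and c))
Before e := w: (g -> (w and c)) and (not (w and c))
Answer: WP = (g -> (w and c)) and (not (w and c))


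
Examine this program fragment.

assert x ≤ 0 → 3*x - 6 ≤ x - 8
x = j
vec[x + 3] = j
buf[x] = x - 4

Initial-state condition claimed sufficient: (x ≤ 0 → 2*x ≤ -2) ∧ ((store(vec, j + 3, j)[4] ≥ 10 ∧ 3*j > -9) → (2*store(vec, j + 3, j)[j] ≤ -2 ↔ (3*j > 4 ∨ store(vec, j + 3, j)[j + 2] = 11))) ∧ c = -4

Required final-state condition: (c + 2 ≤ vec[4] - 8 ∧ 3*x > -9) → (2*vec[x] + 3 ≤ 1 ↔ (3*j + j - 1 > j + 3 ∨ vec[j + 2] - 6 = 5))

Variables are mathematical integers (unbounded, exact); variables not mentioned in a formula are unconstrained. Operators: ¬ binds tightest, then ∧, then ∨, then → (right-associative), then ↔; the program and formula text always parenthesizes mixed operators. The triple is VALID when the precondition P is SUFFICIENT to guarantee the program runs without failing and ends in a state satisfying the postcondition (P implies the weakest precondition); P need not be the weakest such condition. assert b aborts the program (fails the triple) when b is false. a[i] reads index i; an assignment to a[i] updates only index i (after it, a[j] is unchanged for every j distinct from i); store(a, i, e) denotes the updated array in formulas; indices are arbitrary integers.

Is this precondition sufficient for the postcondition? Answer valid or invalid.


Working backward. After the program, the postcondition (c + 2 ≤ vec[4] - 8 ∧ 3*x > -9) → (2*vec[x] + 3 ≤ 1 ↔ (3*j + j - 1 > j + 3 ∨ vec[j + 2] - 6 = 5)) must hold; in canonical form it is (c ≤ vec[4] - 10 ∧ 3*x > -9) → (2*vec[x] ≤ -2 ↔ (3*j > 4 ∨ vec[j + 2] = 11)).
Before buf[x] := x - 4: (c ≤ vec[4] - 10 ∧ 3*x > -9) → (2*vec[x] ≤ -2 ↔ (3*j > 4 ∨ vec[j + 2] = 11))
Before vec[x + 3] := j: (c ≤ store(vec, x + 3, j)[4] - 10 ∧ 3*x > -9) → (2*store(vec, x + 3, j)[x] ≤ -2 ↔ (3*j > 4 ∨ store(vec, x + 3, j)[j + 2] = 11))
Before x := j: (c ≤ store(vec, j + 3, j)[4] - 10 ∧ 3*j > -9) → (2*store(vec, j + 3, j)[j] ≤ -2 ↔ (3*j > 4 ∨ store(vec, j + 3, j)[j + 2] = 11))
Before assert x ≤ 0 → 3*x - 6 ≤ x - 8: (x ≤ 0 → 2*x ≤ -2) ∧ ((c ≤ store(vec, j + 3, j)[4] - 10 ∧ 3*j > -9) → (2*store(vec, j + 3, j)[j] ≤ -2 ↔ (3*j > 4 ∨ store(vec, j + 3, j)[j + 2] = 11)))
The weakest precondition is (x ≤ 0 → 2*x ≤ -2) ∧ ((c ≤ store(vec, j + 3, j)[4] - 10 ∧ 3*j > -9) → (2*store(vec, j + 3, j)[j] ≤ -2 ↔ (3*j > 4 ∨ store(vec, j + 3, j)[j + 2] = 11))).
Check whether (x ≤ 0 → 2*x ≤ -2) ∧ ((store(vec, j + 3, j)[4] ≥ 10 ∧ 3*j > -9) → (2*store(vec, j + 3, j)[j] ≤ -2 ↔ (3*j > 4 ∨ store(vec, j + 3, j)[j + 2] = 11))) ∧ c = -4 implies it.
Countermodel: at the initial state c = -4, j = 0, vec = {[0] = -1, [2] = 7, [3] = 5, [4] = 6, elsewhere 5}, x = 1, the precondition holds but the weakest precondition fails.
Answer: invalid


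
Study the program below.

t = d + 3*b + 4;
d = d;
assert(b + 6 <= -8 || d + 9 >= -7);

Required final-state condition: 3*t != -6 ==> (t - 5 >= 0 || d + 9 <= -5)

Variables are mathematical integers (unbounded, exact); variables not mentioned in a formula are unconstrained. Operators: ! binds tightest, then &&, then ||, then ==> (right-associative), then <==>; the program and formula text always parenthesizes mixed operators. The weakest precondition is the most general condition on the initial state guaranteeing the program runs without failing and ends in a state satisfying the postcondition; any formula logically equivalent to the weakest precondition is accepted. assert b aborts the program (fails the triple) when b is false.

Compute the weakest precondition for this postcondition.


Working backward. After the program, the postcondition 3*t != -6 ==> (t - 5 >= 0 || d + 9 <= -5) must hold; in canonical form it is 3*t != -6 ==> (t >= 5 || d <= -14).
Before assert b + 6 <= -8 || d + 9 >= -7: (b <= -14 || d >= -16) && (3*t != -6 ==> (t >= 5 || d <= -14))
Before d := d: (b <= -14 || d >= -16) && (3*t != -6 ==> (t >= 5 || d <= -14))
Before t := d + 3*b + 4: (b <= -14 || d >= -16) && (9*b + 3*d != -18 ==> (3*b + d >= 1 || d <= -14))
Answer: WP = (b <= -14 || d >= -16) && (9*b + 3*d != -18 ==> (3*b + d >= 1 || d <= -14))


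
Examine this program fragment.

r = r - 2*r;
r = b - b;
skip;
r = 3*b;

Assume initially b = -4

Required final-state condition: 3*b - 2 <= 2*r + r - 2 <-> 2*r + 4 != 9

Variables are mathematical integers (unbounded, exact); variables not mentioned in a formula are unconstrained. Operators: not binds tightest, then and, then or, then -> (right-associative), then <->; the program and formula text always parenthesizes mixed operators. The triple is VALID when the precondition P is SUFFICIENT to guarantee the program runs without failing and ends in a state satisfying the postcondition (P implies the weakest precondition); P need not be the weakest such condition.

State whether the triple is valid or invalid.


Working backward. After the program, the postcondition 3*b - 2 <= 2*r + r - 2 <-> 2*r + 4 != 9 must hold; in canonical form it is 3*b <= 3*r <-> 2*r != 5.
Before r := 3*b: 6*b >= 0 <-> 6*b != 5
Before skip: 6*b >= 0 <-> 6*b != 5
Before r := b - b: 6*b >= 0 <-> 6*b != 5
Before r := r - 2*r: 6*b >= 0 <-> 6*b != 5
The weakest precondition is 6*b >= 0 <-> 6*b != 5.
Check whether b = -4 implies it.
Countermodel: at the initial state b = -4, the precondition holds but the weakest precondition fails.
Answer: invalid


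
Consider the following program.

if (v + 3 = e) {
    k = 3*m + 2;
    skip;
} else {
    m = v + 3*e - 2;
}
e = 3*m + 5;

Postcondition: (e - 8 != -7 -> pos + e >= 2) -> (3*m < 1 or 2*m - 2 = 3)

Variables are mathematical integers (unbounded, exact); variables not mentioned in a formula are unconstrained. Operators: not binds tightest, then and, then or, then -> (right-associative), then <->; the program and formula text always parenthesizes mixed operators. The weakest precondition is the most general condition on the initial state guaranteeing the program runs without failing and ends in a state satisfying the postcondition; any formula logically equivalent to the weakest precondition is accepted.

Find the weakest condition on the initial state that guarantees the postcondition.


Working backward. After the program, the postcondition (e - 8 != -7 -> pos + e >= 2) -> (3*m < 1 or 2*m - 2 = 3) must hold; in canonical form it is (e != 1 -> e + pos >= 2) -> (3*m < 1 or 2*m = 5).
Before e := 3*m + 5: (3*m != -4 -> 3*m + pos >= -3) -> (3*m < 1 or 2*m = 5)
Then branch requires (3*m != -4 -> 3*m + pos >= -3) -> (3*m < 1 or 2*m = 5); else branch requires (9*e + 3*v != 2 -> 9*e + pos + 3*v >= 3) -> (9*e + 3*v < 7 or 6*e + 2*v = 9).
Before the if: (v = e - 3 -> ((3*m != -4 -> 3*m + pos >= -3) -> (3*m < 1 or 2*m = 5))) and ((not (v = e - 3)) -> ((9*e + 3*v != 2 -> 9*e + pos + 3*v >= 3) -> (9*e + 3*v < 7 or 6*e + 2*v = 9)))
Answer: WP = (v = e - 3 -> ((3*m != -4 -> 3*m + pos >= -3) -> (3*m < 1 or 2*m = 5))) and ((not (v = e - 3)) -> ((9*e + 3*v != 2 -> 9*e + pos + 3*v >= 3) -> (9*e + 3*v < 7 or 6*e + 2*v = 9)))


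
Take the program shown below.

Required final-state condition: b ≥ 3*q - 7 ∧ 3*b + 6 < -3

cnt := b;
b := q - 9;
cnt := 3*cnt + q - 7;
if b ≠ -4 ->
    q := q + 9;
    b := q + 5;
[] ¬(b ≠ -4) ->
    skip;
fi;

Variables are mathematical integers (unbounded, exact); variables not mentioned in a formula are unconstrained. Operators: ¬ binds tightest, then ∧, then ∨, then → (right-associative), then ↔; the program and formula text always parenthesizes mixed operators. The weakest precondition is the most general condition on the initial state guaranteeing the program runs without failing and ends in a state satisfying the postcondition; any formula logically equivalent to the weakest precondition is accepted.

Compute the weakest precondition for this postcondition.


Working backward. After the program, the postcondition b ≥ 3*q - 7 ∧ 3*b + 6 < -3 must hold; in canonical form it is b ≥ 3*q - 7 ∧ 3*b < -9.
Then branch requires 2*q ≤ -6 ∧ 3*q < -51; else branch requires b ≥ 3*q - 7 ∧ 3*b < -9.
Before the if: (b ≠ -4 → (2*q ≤ -6 ∧ 3*q < -51)) ∧ ((¬(b ≠ -4)) → (b ≥ 3*q - 7 ∧ 3*b < -9))
Before cnt := 3*cnt + q - 7: (b ≠ -4 → (2*q ≤ -6 ∧ 3*q < -51)) ∧ ((¬(b ≠ -4)) → (b ≥ 3*q - 7 ∧ 3*b < -9))
Before b := q - 9: (q ≠ 5 → (2*q ≤ -6 ∧ 3*q < -51)) ∧ ((¬(q ≠ 5)) → (2*q ≤ -2 ∧ 3*q < 18))
Before cnt := b: (q ≠ 5 → (2*q ≤ -6 ∧ 3*q < -51)) ∧ ((¬(q ≠ 5)) → (2*q ≤ -2 ∧ 3*q < 18))
Answer: WP = (q ≠ 5 → (2*q ≤ -6 ∧ 3*q < -51)) ∧ ((¬(q ≠ 5)) → (2*q ≤ -2 ∧ 3*q < 18))


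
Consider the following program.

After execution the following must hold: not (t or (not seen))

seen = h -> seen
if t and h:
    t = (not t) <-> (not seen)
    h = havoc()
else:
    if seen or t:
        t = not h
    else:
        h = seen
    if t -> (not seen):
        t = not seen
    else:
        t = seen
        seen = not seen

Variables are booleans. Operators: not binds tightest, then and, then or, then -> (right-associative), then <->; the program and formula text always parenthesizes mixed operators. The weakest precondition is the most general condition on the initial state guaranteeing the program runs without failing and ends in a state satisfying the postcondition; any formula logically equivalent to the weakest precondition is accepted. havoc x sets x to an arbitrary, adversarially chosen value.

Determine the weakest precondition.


Working backward. After the program, not (t or (not seen)) must hold.
Then branch requires not (((not t) <-> (not seen)) or (not seen)); else branch requires ((seen or t) -> ((((not h) -> (not seen)) -> seen) and ((not ((not h) -> (not seen))) -> (not seen)))) and ((not (seen or t)) -> (((t -> (not seen)) -> seen) and ((not (t -> (not seen))) -> (not seen)))).
Before the if: ((t and h) -> (not (((not t) <-> (not seen)) or (not seen)))) and ((not (t and h)) -> (((seen or t) -> ((((not h) -> (not seen)) -> seen) and ((not ((not h) -> (not seen))) -> (not seen)))) and ((not (seen or t)) -> (((t -> (not seen)) -> seen) and ((not (t -> (not seen))) -> (not seen))))))
Before seen := h -> seen: ((t and h) -> (not (((not t) <-> (not (h -> seen))) or (not (h -> seen))))) and ((not (t and h)) -> ((((h -> seen) or t) -> ((((not h) -> (not (h -> seen))) -> (h -> seen)) and ((not ((not h) -> (not (h -> seen)))) -> (not (h -> seen))))) and ((not ((h -> seen) or t)) -> (((t -> (not (h -> seen))) -> (h -> seen)) and ((not (t -> (not (h -> seen)))) -> (not (h -> seen)))))))
Answer: WP = ((t and h) -> (not (((not t) <-> (not (h -> seen))) or (not (h -> seen))))) and ((not (t and h)) -> ((((h -> seen) or t) -> ((((not h) -> (not (h -> seen))) -> (h -> seen)) and ((not ((not h) -> (not (h -> seen)))) -> (not (h -> seen))))) and ((not ((h -> seen) or t)) -> (((t -> (not (h -> seen))) -> (h -> seen)) and ((not (t -> (not (h -> seen)))) -> (not (h -> seen)))))))


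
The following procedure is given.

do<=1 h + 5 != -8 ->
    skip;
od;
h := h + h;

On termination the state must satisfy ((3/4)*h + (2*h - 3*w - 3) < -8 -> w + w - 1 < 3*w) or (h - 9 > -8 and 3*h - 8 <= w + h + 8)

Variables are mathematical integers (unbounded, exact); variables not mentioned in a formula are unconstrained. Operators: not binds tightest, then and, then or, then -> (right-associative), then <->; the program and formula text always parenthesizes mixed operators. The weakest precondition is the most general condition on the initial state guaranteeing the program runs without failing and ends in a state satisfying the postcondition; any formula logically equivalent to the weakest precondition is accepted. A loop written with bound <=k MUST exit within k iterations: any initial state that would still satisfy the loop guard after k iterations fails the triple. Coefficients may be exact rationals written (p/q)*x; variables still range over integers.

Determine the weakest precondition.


Working backward. After the program, the postcondition ((3/4)*h + (2*h - 3*w - 3) < -8 -> w + w - 1 < 3*w) or (h - 9 > -8 and 3*h - 8 <= w + h + 8) must hold; in canonical form it is ((11/4)*h < 3*w - 5 -> w > -1) or (h > 1 and 2*h <= w + 16).
Before h := h + h: ((11/2)*h < 3*w - 5 -> w > -1) or (2*h > 1 and 4*h <= w + 16)
Before the loop (bound <=1), unroll the exhaustion recursion (WP_0 = exit-now case; WP_j = one more guarded iteration, up to j = 1):
  WP_0: (not (h != -13)) and (((11/2)*h < 3*w - 5 -> w > -1) or (2*h > 1 and 4*h <= w + 16))
  WP_1: (h != -13 -> ((not (h != -13)) and (((11/2)*h < 3*w - 5 -> w > -1) or (2*h > 1 and 4*h <= w + 16)))) and ((not (h != -13)) -> (((11/2)*h < 3*w - 5 -> w > -1) or (2*h > 1 and 4*h <= w + 16)))
So before the loop: (h != -13 -> ((not (h != -13)) and (((11/2)*h < 3*w - 5 -> w > -1) or (2*h > 1 and 4*h <= w + 16)))) and ((not (h != -13)) -> (((11/2)*h < 3*w - 5 -> w > -1) or (2*h > 1 and 4*h <= w + 16)))
Answer: WP = (h != -13 -> ((not (h != -13)) and (((11/2)*h < 3*w - 5 -> w > -1) or (2*h > 1 and 4*h <= w + 16)))) and ((not (h != -13)) -> (((11/2)*h < 3*w - 5 -> w > -1) or (2*h > 1 and 4*h <= w + 16)))


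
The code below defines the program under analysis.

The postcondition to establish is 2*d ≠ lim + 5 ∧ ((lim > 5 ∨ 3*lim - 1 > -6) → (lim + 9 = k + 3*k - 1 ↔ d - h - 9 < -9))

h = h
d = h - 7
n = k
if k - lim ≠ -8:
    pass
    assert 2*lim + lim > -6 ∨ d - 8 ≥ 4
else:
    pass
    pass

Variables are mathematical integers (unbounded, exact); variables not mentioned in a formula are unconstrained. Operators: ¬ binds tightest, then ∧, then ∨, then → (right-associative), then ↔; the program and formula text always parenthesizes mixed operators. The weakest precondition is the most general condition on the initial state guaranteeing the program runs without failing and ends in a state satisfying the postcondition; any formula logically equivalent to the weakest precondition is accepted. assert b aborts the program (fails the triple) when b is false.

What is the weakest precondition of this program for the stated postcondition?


Working backward. After the program, the postcondition 2*d ≠ lim + 5 ∧ ((lim > 5 ∨ 3*lim - 1 > -6) → (lim + 9 = k + 3*k - 1 ↔ d - h - 9 < -9)) must hold; in canonical form it is 2*d ≠ lim + 5 ∧ ((lim > 5 ∨ 3*lim > -5) → (lim = 4*k - 10 ↔ d < h)).
Then branch requires (3*lim > -6 ∨ d ≥ 12) ∧ 2*d ≠ lim + 5 ∧ ((lim > 5 ∨ 3*lim > -5) → (lim = 4*k - 10 ↔ d < h)); else branch requires 2*d ≠ lim + 5 ∧ ((lim > 5 ∨ 3*lim > -5) → (lim = 4*k - 10 ↔ d < h)).
Before the if: (k ≠ lim - 8 → ((3*lim > -6 ∨ d ≥ 12) ∧ 2*d ≠ lim + 5 ∧ ((lim > 5 ∨ 3*lim > -5) → (lim = 4*k - 10 ↔ d < h)))) ∧ ((¬(k ≠ lim - 8)) → (2*d ≠ lim + 5 ∧ ((lim > 5 ∨ 3*lim > -5) → (lim = 4*k - 10 ↔ d < h))))
Before n := k: (k ≠ lim - 8 → ((3*lim > -6 ∨ d ≥ 12) ∧ 2*d ≠ lim + 5 ∧ ((lim > 5 ∨ 3*lim > -5) → (lim = 4*k - 10 ↔ d < h)))) ∧ ((¬(k ≠ lim - 8)) → (2*d ≠ lim + 5 ∧ ((lim > 5 ∨ 3*lim > -5) → (lim = 4*k - 10 ↔ d < h))))
Before d := h - 7: (k ≠ lim - 8 → ((3*lim > -6 ∨ h ≥ 19) ∧ 2*h ≠ lim + 19 ∧ ((lim > 5 ∨ 3*lim > -5) → lim = 4*k - 10))) ∧ ((¬(k ≠ lim - 8)) → (2*h ≠ lim + 19 ∧ ((lim > 5 ∨ 3*lim > -5) → lim = 4*k - 10)))
Before h := h: (k ≠ lim - 8 → ((3*lim > -6 ∨ h ≥ 19) ∧ 2*h ≠ lim + 19 ∧ ((lim > 5 ∨ 3*lim > -5) → lim = 4*k - 10))) ∧ ((¬(k ≠ lim - 8)) → (2*h ≠ lim + 19 ∧ ((lim > 5 ∨ 3*lim > -5) → lim = 4*k - 10)))
Answer: WP = (k ≠ lim - 8 → ((3*lim > -6 ∨ h ≥ 19) ∧ 2*h ≠ lim + 19 ∧ ((lim > 5 ∨ 3*lim > -5) → lim = 4*k - 10))) ∧ ((¬(k ≠ lim - 8)) → (2*h ≠ lim + 19 ∧ ((lim > 5 ∨ 3*lim > -5) → lim = 4*k - 10)))


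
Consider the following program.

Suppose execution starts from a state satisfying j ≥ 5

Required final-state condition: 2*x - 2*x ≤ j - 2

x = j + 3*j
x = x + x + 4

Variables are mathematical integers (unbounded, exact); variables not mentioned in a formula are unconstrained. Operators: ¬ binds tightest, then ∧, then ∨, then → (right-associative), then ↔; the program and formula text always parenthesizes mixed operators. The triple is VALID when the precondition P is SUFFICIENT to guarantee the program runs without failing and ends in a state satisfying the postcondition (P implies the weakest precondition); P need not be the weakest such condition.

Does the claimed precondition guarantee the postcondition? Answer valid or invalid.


Working backward. After the program, the postcondition 2*x - 2*x ≤ j - 2 must hold; in canonical form it is j ≥ 2.
Before x := x + x + 4: j ≥ 2
Before x := j + 3*j: j ≥ 2
The weakest precondition is j ≥ 2.
Check whether j ≥ 5 implies it.
Every state satisfying the precondition satisfies the weakest precondition: the implication holds.
Answer: valid


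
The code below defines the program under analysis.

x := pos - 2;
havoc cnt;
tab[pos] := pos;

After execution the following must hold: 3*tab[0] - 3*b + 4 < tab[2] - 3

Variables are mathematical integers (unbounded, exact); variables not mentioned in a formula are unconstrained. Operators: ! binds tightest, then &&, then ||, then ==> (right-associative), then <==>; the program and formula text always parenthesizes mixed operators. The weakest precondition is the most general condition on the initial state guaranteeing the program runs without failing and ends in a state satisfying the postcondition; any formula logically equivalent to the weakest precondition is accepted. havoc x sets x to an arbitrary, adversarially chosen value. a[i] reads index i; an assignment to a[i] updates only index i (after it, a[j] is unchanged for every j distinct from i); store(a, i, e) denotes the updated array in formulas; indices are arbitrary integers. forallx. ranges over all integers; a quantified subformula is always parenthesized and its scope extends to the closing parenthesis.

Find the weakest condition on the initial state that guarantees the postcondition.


Working backward. After the program, the postcondition 3*tab[0] - 3*b + 4 < tab[2] - 3 must hold; in canonical form it is 3*tab[0] < tab[2] + 3*b - 7.
Before tab[pos] := pos: 3*store(tab, pos, pos)[0] < store(tab, pos, pos)[2] + 3*b - 7
Before havoc cnt: 3*store(tab, pos, pos)[0] < store(tab, pos, pos)[2] + 3*b - 7
Before x := pos - 2: 3*store(tab, pos, pos)[0] < store(tab, pos, pos)[2] + 3*b - 7
Answer: WP = 3*store(tab, pos, pos)[0] < store(tab, pos, pos)[2] + 3*b - 7


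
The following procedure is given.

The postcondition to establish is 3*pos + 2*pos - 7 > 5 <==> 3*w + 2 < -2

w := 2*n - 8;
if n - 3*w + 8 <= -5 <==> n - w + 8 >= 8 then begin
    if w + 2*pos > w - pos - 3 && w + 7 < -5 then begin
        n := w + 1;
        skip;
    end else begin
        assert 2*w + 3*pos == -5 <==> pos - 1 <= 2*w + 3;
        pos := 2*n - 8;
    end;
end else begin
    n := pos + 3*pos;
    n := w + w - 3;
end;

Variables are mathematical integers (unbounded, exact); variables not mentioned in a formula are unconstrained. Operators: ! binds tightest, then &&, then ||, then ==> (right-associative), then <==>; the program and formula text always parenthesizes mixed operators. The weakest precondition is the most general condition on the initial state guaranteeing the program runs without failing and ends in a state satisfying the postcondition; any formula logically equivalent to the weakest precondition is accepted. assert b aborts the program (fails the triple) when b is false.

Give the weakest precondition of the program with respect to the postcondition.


Working backward. After the program, the postcondition 3*pos + 2*pos - 7 > 5 <==> 3*w + 2 < -2 must hold; in canonical form it is 5*pos > 12 <==> 3*w < -4.
Then branch requires ((3*pos > -3 && w < -12) ==> (5*pos > 12 <==> 3*w < -4)) && ((!(3*pos > -3 && w < -12)) ==> ((3*pos + 2*w == -5 <==> pos <= 2*w + 4) && (10*n > 52 <==> 3*w < -4))); else branch requires 5*pos > 12 <==> 3*w < -4.
Before the if: ((n <= 3*w - 13 <==> n >= w) ==> (((3*pos > -3 && w < -12) ==> (5*pos > 12 <==> 3*w < -4)) && ((!(3*pos > -3 && w < -12)) ==> ((3*pos + 2*w == -5 <==> pos <= 2*w + 4) && (10*n > 52 <==> 3*w < -4))))) && ((!(n <= 3*w - 13 <==> n >= w)) ==> (5*pos > 12 <==> 3*w < -4))
Before w := 2*n - 8: ((5*n >= 37 <==> n <= 8) ==> (((3*pos > -3 && 2*n < -4) ==> (5*pos > 12 <==> 6*n < 20)) && ((!(3*pos > -3 && 2*n < -4)) ==> ((4*n + 3*pos == 11 <==> pos <= 4*n - 12) && (10*n > 52 <==> 6*n < 20))))) && ((!(5*n >= 37 <==> n <= 8)) ==> (5*pos > 12 <==> 6*n < 20))
Answer: WP = ((5*n >= 37 <==> n <= 8) ==> (((3*pos > -3 && 2*n < -4) ==> (5*pos > 12 <==> 6*n < 20)) && ((!(3*pos > -3 && 2*n < -4)) ==> ((4*n + 3*pos == 11 <==> pos <= 4*n - 12) && (10*n > 52 <==> 6*n < 20))))) && ((!(5*n >= 37 <==> n <= 8)) ==> (5*pos > 12 <==> 6*n < 20))


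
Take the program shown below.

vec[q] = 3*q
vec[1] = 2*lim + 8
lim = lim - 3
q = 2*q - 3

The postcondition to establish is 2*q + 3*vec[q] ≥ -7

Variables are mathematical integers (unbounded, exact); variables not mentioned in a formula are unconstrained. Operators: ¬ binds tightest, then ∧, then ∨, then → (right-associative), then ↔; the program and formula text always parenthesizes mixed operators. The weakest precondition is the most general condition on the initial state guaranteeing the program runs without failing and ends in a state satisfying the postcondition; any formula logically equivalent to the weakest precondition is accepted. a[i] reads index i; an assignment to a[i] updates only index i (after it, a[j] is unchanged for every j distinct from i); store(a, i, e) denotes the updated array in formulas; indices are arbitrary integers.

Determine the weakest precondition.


Working backward. After the program, the postcondition 2*q + 3*vec[q] ≥ -7 must hold; in canonical form it is 3*vec[q] + 2*q ≥ -7.
Before q := 2*q - 3: 3*vec[2*q - 3] + 4*q ≥ -1
Before lim := lim - 3: 3*vec[2*q - 3] + 4*q ≥ -1
Before vec[1] := 2*lim + 8: 3*store(vec, 1, 2*lim + 8)[2*q - 3] + 4*q ≥ -1
Before vec[q] := 3*q: 3*store(store(vec, q, 3*q), 1, 2*lim + 8)[2*q - 3] + 4*q ≥ -1
Answer: WP = 3*store(store(vec, q, 3*q), 1, 2*lim + 8)[2*q - 3] + 4*q ≥ -1


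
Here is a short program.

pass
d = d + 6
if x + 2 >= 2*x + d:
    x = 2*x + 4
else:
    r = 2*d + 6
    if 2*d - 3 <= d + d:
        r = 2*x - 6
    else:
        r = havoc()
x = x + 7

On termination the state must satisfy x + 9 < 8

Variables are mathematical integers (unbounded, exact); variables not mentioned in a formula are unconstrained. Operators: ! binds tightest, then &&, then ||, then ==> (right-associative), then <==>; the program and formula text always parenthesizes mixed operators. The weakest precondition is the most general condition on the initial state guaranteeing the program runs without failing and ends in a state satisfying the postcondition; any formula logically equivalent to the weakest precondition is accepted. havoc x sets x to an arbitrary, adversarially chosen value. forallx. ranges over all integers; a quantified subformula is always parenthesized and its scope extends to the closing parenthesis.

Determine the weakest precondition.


Working backward. After the program, the postcondition x + 9 < 8 must hold; in canonical form it is x < -1.
Before x := x + 7: x < -8
Then branch requires 2*x < -12; else branch requires x < -8.
Before the if: (d + x <= 2 ==> 2*x < -12) && ((!(d + x <= 2)) ==> x < -8)
Before d := d + 6: (d + x <= -4 ==> 2*x < -12) && ((!(d + x <= -4)) ==> x < -8)
Before skip: (d + x <= -4 ==> 2*x < -12) && ((!(d + x <= -4)) ==> x < -8)
Answer: WP = (d + x <= -4 ==> 2*x < -12) && ((!(d + x <= -4)) ==> x < -8)


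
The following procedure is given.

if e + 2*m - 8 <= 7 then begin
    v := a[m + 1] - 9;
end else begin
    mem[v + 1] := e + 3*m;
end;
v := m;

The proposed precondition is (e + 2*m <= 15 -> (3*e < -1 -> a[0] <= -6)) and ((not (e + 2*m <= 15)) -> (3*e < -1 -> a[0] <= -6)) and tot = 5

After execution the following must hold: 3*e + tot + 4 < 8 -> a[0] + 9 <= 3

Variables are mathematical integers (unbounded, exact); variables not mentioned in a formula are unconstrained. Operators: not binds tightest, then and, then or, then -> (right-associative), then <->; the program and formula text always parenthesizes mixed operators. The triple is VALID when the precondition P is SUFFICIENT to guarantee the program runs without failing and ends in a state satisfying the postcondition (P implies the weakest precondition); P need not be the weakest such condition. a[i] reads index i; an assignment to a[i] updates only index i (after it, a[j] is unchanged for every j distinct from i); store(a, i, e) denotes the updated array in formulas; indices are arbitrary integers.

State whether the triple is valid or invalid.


Working backward. After the program, the postcondition 3*e + tot + 4 < 8 -> a[0] + 9 <= 3 must hold; in canonical form it is 3*e + tot < 4 -> a[0] <= -6.
Before v := m: 3*e + tot < 4 -> a[0] <= -6
Then branch requires 3*e + tot < 4 -> a[0] <= -6; else branch requires 3*e + tot < 4 -> a[0] <= -6.
Before the if: (e + 2*m <= 15 -> (3*e + tot < 4 -> a[0] <= -6)) and ((not (e + 2*m <= 15)) -> (3*e + tot < 4 -> a[0] <= -6))
The weakest precondition is (e + 2*m <= 15 -> (3*e + tot < 4 -> a[0] <= -6)) and ((not (e + 2*m <= 15)) -> (3*e + tot < 4 -> a[0] <= -6)).
Check whether (e + 2*m <= 15 -> (3*e < -1 -> a[0] <= -6)) and ((not (e + 2*m <= 15)) -> (3*e < -1 -> a[0] <= -6)) and tot = 5 implies it.
Every state satisfying the precondition satisfies the weakest precondition: the implication holds.
Answer: valid
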